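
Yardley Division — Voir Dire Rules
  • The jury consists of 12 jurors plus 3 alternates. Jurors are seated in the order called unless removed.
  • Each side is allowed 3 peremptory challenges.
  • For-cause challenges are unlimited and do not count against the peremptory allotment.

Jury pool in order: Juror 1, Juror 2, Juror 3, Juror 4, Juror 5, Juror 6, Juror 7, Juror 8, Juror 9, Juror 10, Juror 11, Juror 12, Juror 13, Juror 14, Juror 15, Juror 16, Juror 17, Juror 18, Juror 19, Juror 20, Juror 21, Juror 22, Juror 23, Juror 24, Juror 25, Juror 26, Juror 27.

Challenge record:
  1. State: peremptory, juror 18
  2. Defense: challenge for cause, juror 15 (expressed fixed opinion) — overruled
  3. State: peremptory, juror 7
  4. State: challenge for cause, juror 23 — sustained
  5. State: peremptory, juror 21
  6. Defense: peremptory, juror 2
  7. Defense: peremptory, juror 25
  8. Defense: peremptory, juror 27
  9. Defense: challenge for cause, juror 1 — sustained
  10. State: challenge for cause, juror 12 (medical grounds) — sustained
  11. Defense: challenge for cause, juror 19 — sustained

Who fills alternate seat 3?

22

Removed: #1, #2, #7, #12, #18, #19, #21, #23, #25, #27. (#15 stays — for-cause denied.)
Seating in order: seats 1–12 → #3, #4, #5, #6, #8, #9, #10, #11, #13, #14, #15, #16; alternates → #17, #20, #22.
So alternate 3 is #22.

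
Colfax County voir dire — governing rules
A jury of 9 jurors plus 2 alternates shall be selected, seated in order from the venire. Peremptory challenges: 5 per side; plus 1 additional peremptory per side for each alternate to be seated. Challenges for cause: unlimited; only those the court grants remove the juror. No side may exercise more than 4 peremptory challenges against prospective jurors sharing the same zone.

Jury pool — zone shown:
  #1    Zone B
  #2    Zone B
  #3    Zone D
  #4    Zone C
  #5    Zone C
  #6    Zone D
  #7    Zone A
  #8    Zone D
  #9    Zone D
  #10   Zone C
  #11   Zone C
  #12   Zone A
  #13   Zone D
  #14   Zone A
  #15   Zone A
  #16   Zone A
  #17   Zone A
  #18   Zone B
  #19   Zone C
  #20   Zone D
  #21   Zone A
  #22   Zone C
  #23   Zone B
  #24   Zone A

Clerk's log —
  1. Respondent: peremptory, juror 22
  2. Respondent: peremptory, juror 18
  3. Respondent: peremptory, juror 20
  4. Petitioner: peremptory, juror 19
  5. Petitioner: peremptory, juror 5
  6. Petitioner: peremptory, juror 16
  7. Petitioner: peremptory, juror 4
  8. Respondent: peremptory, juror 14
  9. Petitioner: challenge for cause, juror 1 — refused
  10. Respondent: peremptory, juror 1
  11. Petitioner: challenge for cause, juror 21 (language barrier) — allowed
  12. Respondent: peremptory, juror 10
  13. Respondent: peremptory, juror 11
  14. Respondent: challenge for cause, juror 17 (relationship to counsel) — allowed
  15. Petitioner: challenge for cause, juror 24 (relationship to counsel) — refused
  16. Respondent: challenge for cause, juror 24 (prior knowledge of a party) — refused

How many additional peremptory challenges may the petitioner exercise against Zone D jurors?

Petitioner peremptories so far: #19, #5, #16, #4 — 4 of 7 used, 3 left overall.
Against Zone D: none yet — per-zone cap 4 leaves 4.
Binding limit: min(3, 4) = 3.

3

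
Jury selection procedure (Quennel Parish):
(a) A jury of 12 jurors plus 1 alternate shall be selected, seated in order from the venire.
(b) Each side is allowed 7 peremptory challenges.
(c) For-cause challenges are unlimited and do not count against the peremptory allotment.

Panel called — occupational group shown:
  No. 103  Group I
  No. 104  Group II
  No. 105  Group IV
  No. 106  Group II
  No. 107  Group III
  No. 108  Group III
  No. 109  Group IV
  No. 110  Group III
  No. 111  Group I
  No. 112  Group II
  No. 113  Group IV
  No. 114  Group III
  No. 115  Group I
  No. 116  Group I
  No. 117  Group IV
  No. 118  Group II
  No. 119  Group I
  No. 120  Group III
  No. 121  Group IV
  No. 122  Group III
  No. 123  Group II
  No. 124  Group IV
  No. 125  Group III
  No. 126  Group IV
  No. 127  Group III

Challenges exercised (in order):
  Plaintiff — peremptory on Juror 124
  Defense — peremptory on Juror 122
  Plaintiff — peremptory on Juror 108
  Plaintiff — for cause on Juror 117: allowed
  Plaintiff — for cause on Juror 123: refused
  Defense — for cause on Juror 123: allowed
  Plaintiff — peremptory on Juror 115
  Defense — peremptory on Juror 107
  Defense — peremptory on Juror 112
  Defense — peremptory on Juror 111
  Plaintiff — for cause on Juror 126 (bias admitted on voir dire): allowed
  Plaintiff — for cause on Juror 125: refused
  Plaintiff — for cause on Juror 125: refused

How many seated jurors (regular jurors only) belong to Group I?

3

Removed: #107, #108, #111, #112, #115, #117, #122, #123, #124, #126.
Seated jurors 1–12: #103, #104, #105, #106, #109, #110, #113, #114, #116, #118, #119, #120 (alternates #121 not counted).
Of those, in Group I: #103, #116, #119 → 3.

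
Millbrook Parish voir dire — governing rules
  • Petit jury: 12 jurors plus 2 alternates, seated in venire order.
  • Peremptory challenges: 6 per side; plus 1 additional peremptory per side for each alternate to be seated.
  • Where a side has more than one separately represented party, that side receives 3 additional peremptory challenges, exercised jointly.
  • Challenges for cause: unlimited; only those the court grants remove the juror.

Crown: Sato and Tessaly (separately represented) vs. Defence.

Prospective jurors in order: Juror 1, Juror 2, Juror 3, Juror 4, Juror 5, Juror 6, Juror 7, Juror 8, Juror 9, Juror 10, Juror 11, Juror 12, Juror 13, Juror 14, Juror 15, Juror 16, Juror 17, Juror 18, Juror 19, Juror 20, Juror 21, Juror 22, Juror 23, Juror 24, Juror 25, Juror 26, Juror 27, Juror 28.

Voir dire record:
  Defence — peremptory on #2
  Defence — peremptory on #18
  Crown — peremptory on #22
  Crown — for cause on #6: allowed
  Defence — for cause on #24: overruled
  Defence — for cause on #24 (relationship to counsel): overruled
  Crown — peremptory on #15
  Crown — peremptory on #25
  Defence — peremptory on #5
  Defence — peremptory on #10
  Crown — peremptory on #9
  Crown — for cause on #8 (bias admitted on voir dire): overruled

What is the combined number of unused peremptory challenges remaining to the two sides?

Crown allotment: 6 base + 1 × 2 alternates + 3 multi-party = 11. Defence allotment: 6 base + 1 × 2 alternates = 8.
Crown peremptories used: #22, #15, #25, #9 — 4 (for-cause on #6, #8 don't count).
Defence peremptories used: #2, #18, #5, #10 — 4 (for-cause on #24, #24 don't count).
Remaining: (11 − 4) + (8 − 4) = 11.

11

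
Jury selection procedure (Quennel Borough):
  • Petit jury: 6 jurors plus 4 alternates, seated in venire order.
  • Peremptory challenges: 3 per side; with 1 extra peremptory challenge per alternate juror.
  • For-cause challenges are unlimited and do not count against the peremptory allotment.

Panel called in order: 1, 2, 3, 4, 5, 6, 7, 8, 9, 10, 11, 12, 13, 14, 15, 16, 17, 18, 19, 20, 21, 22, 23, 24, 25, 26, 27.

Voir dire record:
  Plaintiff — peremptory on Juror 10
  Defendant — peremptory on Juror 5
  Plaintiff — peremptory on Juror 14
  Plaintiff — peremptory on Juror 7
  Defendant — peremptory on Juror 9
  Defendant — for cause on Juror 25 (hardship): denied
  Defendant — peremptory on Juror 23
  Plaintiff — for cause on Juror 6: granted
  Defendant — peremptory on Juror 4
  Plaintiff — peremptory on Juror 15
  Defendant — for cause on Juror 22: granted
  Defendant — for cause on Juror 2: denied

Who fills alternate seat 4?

18

Removed: #4, #5, #6, #7, #9, #10, #14, #15, #22, #23. (#2, #25 stay — for-cause denied.)
Seating in order: seats 1–6 → #1, #2, #3, #8, #11, #12; alternates → #13, #16, #17, #18.
So alternate 4 is #18.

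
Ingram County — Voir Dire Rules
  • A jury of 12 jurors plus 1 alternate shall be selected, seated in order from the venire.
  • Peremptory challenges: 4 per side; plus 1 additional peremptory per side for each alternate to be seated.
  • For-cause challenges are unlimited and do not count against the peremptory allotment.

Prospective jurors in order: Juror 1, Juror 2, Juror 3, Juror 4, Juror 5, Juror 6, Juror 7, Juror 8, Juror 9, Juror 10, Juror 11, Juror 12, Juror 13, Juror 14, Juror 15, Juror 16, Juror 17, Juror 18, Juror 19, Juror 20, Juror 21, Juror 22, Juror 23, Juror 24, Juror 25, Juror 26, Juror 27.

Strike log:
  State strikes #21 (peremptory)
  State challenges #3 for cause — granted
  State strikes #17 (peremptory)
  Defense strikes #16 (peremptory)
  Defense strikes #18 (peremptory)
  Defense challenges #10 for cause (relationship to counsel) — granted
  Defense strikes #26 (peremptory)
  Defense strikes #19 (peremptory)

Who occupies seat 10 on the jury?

Removed: #3, #10, #16, #17, #18, #19, #21, #26.
Seating in order: seats 1–12 → #1, #2, #4, #5, #6, #7, #8, #9, #11, #12, #13, #14; alternates → #15.
So seat 10 is #12.

12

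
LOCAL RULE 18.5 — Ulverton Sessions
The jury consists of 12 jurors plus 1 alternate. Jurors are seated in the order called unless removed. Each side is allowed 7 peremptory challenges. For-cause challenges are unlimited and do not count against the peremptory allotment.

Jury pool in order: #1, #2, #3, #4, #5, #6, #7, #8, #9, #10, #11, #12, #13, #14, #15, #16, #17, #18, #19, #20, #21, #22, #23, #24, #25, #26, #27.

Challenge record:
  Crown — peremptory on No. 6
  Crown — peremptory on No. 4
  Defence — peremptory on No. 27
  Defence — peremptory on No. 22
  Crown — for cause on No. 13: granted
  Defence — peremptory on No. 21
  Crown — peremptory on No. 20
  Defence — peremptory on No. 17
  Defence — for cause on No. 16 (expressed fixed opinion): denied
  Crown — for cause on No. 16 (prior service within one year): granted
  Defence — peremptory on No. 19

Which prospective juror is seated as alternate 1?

18

Removed: #4, #6, #13, #16, #17, #19, #20, #21, #22, #27.
Filling seats in venire order through position 13: #1, #2, #3, #5, #7, #8, #9, #10, #11, #12, #14, #15, #18.
So alternate 1 is #18.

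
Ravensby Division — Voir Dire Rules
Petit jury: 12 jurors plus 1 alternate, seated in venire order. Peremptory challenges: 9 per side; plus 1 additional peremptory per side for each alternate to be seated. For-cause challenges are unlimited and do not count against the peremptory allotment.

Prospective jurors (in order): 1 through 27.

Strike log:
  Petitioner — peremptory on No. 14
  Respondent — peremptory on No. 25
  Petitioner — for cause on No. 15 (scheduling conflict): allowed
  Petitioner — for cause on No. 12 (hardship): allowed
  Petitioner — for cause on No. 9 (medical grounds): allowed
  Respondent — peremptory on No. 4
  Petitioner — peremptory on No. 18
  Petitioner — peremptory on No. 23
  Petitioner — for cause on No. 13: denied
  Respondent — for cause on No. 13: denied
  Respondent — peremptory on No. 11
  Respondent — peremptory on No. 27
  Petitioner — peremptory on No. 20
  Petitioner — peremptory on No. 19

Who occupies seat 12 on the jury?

Removed: #4, #9, #11, #12, #14, #15, #18, #19, #20, #23, #25, #27. (#13 stays — for-cause denied.)
Filling seats in venire order through position 12: #1, #2, #3, #5, #6, #7, #8, #10, #13, #16, #17, #21.
So seat 12 is #21.

21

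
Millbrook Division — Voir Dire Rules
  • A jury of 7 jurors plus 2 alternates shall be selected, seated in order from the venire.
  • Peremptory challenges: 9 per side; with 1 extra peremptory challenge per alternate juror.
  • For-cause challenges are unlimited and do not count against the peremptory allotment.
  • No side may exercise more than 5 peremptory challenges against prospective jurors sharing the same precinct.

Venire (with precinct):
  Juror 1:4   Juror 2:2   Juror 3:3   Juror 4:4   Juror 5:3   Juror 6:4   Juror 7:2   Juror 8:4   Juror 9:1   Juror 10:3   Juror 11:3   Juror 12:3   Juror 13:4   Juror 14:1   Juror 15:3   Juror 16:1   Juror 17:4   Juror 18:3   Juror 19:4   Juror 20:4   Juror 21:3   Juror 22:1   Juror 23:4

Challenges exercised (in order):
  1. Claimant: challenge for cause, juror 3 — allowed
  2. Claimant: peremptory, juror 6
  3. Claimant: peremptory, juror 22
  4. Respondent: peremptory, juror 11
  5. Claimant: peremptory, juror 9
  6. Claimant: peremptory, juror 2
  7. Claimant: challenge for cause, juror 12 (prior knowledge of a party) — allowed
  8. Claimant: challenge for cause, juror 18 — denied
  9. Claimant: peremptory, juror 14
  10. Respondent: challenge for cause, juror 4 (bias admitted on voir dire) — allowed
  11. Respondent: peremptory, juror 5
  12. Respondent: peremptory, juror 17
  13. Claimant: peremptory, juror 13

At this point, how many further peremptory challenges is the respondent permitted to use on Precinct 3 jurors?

3

Respondent peremptories so far: #11, #5, #17 — 3 of 11 used, 8 left overall.
Against Precinct 3: #11, #5 — 2 used; per-precinct cap 5 leaves 3.
Binding limit: min(8, 3) = 3.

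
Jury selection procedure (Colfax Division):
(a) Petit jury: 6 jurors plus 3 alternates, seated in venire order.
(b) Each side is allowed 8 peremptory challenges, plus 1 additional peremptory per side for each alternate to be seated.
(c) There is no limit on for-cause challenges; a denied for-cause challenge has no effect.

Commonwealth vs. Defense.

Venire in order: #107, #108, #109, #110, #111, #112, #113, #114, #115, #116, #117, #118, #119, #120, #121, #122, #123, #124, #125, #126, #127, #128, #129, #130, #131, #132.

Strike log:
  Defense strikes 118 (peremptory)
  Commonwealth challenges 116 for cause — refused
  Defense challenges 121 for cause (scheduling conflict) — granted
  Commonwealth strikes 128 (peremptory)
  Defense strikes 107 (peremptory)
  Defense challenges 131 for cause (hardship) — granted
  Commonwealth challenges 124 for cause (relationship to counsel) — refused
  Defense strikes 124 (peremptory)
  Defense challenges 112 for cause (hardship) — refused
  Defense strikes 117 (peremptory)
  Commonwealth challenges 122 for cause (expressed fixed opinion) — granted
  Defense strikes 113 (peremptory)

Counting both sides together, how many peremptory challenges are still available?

16

Commonwealth allotment: 8 base + 1 × 3 alternates = 11. Defense allotment: 8 base + 1 × 3 alternates = 11.
Commonwealth peremptories used: #128 — 1 (for-cause on #116, #124, #122 don't count).
Defense peremptories used: #118, #107, #124, #117, #113 — 5 (for-cause on #121, #131, #112 don't count).
Remaining: (11 − 1) + (11 − 5) = 16.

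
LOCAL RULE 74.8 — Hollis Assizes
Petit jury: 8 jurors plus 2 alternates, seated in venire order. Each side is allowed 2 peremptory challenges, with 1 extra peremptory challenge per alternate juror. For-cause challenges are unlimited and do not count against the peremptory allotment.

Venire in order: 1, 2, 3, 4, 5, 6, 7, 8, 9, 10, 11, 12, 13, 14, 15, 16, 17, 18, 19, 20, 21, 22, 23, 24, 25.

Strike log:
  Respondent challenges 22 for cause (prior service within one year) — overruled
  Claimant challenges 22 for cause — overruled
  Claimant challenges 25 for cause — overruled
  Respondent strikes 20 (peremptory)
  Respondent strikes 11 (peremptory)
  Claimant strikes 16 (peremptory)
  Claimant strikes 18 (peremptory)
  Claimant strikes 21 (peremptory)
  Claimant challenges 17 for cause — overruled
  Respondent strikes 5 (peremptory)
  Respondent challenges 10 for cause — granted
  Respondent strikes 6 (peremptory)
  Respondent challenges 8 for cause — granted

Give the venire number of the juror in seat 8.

13

Removed: #5, #6, #8, #10, #11, #16, #18, #20, #21. (#17, #22, #25 stay — for-cause denied.)
Filling seats in venire order through position 8: #1, #2, #3, #4, #7, #9, #12, #13.
So seat 8 is #13.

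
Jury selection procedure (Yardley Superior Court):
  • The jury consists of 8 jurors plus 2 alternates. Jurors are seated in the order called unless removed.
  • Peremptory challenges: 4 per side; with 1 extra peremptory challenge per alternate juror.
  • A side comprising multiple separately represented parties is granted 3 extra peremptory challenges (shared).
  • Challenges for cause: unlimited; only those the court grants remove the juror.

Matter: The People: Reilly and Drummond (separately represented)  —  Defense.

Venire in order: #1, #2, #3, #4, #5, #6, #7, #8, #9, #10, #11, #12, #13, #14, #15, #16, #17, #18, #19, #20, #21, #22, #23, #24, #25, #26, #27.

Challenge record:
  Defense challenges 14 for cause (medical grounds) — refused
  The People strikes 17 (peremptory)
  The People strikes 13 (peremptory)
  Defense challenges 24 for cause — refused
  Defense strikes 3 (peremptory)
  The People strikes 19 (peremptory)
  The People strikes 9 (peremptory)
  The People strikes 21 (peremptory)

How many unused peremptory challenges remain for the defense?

Defense allotment: 4 base + 1 × 2 alternates = 6.
Defense peremptories used: #3 — 1 (for-cause on #14, #24 don't count).
Remaining: 6 − 1 = 5.

5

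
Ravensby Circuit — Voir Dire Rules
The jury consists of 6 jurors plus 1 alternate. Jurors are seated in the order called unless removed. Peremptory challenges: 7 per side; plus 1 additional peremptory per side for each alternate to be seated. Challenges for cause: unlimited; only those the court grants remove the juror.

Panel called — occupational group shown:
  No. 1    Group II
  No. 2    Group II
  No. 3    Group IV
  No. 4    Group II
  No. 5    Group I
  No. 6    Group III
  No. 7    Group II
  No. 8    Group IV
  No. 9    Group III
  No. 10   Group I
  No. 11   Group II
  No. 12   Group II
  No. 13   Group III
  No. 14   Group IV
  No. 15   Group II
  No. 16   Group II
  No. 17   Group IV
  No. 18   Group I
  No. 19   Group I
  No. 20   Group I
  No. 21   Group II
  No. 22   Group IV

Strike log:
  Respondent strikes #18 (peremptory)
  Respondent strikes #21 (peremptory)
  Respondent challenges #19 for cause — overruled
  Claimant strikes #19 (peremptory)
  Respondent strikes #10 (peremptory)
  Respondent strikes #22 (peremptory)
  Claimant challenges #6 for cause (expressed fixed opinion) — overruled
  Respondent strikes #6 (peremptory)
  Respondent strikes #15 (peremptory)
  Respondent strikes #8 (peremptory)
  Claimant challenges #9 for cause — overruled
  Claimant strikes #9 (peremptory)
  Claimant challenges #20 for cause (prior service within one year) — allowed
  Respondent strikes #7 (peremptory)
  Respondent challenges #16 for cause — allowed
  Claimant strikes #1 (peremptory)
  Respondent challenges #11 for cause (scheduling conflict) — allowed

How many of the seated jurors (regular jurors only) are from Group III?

1

Removed: #1, #6, #7, #8, #9, #10, #11, #15, #16, #18, #19, #20, #21, #22.
Seated jurors 1–6: #2, #3, #4, #5, #12, #13 (alternates #14 not counted).
Of those, in Group III: #13 → 1.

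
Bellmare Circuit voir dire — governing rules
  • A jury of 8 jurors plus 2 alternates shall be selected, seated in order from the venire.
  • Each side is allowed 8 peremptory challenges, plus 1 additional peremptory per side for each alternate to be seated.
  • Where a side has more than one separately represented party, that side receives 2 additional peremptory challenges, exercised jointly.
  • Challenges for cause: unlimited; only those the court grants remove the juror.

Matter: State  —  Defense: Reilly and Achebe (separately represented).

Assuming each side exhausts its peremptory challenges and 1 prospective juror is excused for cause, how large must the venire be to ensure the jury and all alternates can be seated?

33

Seats to fill: 8 + 2 alternates = 10.
Peremptories — State: 8 + 1×2 = 10; Defense: 8 + 1×2 + 2 = 12; total 22.
For-cause removals: 1.
Minimum venire: 10 + 22 + 1 = 33.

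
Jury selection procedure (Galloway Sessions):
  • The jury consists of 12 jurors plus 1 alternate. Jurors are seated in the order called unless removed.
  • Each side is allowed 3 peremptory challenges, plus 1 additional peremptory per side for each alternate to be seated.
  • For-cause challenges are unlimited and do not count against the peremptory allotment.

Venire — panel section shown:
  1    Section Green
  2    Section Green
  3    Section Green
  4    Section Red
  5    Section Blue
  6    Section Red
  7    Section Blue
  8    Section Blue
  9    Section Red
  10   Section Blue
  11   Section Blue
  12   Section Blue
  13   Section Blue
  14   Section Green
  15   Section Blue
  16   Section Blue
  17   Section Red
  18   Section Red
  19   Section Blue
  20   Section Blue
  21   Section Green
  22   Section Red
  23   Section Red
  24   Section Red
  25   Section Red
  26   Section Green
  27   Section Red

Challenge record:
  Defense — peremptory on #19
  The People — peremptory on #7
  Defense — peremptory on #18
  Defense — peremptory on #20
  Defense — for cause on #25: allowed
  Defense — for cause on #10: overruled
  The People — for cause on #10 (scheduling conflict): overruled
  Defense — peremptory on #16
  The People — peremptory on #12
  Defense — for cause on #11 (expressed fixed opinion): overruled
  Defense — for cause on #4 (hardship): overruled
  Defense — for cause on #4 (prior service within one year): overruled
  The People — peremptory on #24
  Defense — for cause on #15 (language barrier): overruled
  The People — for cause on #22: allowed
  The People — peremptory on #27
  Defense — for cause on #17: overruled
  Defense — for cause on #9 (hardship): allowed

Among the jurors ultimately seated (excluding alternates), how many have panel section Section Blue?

6

Removed: #7, #9, #12, #16, #18, #19, #20, #22, #24, #25, #27.
Seated jurors 1–12: #1, #2, #3, #4, #5, #6, #8, #10, #11, #13, #14, #15 (alternates #17 not counted).
Of those, in Section Blue: #5, #8, #10, #11, #13, #15 → 6.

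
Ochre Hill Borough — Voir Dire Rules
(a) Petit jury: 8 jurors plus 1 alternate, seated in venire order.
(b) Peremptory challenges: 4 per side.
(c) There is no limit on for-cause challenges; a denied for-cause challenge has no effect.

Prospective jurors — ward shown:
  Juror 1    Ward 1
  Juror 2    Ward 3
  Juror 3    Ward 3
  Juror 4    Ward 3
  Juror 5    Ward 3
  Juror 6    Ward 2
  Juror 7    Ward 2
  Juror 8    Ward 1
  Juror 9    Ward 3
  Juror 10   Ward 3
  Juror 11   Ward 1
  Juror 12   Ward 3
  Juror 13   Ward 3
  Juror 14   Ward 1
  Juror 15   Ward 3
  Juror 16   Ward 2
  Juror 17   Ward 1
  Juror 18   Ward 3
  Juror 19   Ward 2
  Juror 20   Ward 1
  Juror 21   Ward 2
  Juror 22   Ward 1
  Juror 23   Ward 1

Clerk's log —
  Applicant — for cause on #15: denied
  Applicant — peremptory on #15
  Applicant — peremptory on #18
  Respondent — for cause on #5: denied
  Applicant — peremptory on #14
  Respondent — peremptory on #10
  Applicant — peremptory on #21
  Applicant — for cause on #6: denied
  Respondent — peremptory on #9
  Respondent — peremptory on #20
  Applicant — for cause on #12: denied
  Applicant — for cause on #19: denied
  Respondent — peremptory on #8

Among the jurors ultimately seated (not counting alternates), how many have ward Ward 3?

Removed: #8, #9, #10, #14, #15, #18, #20, #21.
Seated jurors 1–8: #1, #2, #3, #4, #5, #6, #7, #11 (alternates #12 not counted).
Of those, in Ward 3: #2, #3, #4, #5 → 4.

4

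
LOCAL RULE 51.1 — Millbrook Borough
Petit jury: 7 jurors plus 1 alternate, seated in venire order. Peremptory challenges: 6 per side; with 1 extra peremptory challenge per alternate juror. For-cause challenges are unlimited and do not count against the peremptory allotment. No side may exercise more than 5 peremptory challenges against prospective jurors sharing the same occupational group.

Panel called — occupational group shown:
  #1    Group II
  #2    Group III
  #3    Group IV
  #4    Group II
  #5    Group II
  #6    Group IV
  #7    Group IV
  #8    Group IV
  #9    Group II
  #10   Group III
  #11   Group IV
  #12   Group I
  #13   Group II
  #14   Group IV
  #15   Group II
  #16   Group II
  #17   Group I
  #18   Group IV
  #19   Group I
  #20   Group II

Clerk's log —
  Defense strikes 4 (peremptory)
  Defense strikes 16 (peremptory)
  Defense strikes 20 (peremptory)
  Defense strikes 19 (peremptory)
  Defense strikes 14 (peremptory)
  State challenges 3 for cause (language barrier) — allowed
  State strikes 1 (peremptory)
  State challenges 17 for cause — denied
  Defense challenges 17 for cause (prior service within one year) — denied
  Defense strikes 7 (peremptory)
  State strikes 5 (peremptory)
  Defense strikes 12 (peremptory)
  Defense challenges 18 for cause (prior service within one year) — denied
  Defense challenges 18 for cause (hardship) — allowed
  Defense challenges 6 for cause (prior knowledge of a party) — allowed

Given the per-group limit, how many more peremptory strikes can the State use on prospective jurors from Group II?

State peremptories so far: #1, #5 — 2 of 7 used, 5 left overall.
Against Group II: #1, #5 — 2 used; per-group cap 5 leaves 3.
Binding limit: min(5, 3) = 3.

3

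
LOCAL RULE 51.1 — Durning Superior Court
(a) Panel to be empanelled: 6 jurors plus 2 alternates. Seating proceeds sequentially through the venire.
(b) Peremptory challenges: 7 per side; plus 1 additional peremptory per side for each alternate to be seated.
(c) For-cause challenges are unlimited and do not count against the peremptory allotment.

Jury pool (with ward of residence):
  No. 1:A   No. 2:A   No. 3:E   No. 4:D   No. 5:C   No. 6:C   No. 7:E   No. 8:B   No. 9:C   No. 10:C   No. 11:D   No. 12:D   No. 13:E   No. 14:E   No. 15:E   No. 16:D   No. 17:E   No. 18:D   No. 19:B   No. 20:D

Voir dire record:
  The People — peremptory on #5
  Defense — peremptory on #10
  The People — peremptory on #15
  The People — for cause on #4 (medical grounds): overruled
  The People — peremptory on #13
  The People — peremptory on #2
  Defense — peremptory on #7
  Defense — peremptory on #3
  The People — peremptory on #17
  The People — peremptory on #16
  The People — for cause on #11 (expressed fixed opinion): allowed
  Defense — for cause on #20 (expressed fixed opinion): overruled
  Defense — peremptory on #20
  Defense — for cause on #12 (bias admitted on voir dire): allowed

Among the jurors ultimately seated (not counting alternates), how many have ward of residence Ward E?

1

Removed: #2, #3, #5, #7, #10, #11, #12, #13, #15, #16, #17, #20.
Seated jurors 1–6: #1, #4, #6, #8, #9, #14 (alternates #18, #19 not counted).
Of those, in Ward E: #14 → 1.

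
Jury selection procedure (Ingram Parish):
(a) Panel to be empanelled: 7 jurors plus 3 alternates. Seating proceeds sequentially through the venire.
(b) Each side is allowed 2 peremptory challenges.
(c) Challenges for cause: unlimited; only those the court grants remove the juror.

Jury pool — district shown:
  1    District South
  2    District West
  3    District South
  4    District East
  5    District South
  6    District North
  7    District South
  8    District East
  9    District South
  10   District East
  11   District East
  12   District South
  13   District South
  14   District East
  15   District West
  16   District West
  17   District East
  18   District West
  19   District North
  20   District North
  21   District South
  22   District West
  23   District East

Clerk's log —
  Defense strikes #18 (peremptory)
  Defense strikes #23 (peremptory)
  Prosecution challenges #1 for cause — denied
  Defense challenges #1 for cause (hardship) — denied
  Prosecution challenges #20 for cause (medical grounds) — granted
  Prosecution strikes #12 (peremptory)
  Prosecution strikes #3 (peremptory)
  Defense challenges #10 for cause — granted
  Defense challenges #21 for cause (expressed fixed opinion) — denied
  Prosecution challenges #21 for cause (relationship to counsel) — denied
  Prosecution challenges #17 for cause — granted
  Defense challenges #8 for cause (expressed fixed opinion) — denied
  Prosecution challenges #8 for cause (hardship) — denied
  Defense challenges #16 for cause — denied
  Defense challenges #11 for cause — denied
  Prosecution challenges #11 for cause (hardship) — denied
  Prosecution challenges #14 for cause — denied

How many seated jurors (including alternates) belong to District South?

5

Removed: #3, #10, #12, #17, #18, #20, #23.
Seated (10 incl. alternates): #1, #2, #4, #5, #6, #7, #8, #9, #11, #13.
Of those, in District South: #1, #5, #7, #9, #13 → 5.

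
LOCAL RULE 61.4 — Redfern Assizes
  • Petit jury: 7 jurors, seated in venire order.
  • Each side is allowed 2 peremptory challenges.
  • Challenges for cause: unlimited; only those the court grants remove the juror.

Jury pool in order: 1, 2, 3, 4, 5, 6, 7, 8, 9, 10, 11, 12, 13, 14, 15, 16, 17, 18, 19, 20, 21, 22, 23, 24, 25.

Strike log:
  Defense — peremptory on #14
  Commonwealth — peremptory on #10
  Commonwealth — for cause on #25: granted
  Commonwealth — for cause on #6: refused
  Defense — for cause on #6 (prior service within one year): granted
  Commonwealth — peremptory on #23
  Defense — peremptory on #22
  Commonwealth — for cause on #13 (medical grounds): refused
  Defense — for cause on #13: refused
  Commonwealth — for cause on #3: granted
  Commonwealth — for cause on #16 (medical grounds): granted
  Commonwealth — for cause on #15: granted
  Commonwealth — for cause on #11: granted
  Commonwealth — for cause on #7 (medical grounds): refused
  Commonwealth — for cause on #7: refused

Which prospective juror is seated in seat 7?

9

Removed: #3, #6, #10, #11, #14, #15, #16, #22, #23, #25. (#7, #13 stay — for-cause denied.)
Seating in order: seats 1–7 → #1, #2, #4, #5, #7, #8, #9.
So seat 7 is #9.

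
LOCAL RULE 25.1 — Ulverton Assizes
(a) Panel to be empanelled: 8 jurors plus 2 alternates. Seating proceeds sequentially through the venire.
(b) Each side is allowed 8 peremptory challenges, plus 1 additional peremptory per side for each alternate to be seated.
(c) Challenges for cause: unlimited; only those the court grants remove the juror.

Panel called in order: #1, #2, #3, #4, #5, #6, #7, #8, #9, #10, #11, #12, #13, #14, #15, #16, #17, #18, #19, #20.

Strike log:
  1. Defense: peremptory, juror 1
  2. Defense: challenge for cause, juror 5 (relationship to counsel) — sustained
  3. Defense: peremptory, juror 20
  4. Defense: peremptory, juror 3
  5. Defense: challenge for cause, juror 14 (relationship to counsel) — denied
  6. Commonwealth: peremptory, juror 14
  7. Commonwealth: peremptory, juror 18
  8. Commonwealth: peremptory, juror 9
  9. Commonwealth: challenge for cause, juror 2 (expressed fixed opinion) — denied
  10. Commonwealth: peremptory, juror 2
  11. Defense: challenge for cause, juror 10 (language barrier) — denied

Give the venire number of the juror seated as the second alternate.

Removed: #1, #2, #3, #5, #9, #14, #18, #20. (#10 stays — for-cause denied.)
Seating in order: seats 1–8 → #4, #6, #7, #8, #10, #11, #12, #13; alternates → #15, #16.
So alternate 2 is #16.

16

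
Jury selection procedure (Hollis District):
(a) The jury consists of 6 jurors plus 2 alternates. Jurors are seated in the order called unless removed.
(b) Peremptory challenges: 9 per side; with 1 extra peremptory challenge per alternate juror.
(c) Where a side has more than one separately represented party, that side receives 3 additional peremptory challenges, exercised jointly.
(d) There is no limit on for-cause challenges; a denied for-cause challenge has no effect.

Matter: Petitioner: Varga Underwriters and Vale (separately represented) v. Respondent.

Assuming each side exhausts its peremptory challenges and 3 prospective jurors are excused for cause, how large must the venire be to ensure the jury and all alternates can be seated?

Seats to fill: 6 + 2 alternates = 8.
Peremptories — Petitioner: 9 + 1×2 + 3 = 14; Respondent: 9 + 1×2 = 11; total 25.
For-cause removals: 3.
Minimum venire: 8 + 25 + 3 = 36.

36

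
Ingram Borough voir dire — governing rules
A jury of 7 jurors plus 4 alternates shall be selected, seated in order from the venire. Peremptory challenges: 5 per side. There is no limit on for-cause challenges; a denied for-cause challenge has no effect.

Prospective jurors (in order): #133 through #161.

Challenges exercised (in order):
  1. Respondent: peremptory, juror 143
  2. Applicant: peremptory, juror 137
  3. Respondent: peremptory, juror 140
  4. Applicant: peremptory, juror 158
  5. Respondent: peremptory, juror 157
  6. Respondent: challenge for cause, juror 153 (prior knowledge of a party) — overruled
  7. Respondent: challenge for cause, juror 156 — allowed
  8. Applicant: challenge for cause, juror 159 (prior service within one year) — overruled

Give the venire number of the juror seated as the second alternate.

144

Removed: #137, #140, #143, #156, #157, #158. (#153, #159 stay — for-cause denied.)
Filling seats in venire order through position 9: #133, #134, #135, #136, #138, #139, #141, #142, #144.
So alternate 2 is #144.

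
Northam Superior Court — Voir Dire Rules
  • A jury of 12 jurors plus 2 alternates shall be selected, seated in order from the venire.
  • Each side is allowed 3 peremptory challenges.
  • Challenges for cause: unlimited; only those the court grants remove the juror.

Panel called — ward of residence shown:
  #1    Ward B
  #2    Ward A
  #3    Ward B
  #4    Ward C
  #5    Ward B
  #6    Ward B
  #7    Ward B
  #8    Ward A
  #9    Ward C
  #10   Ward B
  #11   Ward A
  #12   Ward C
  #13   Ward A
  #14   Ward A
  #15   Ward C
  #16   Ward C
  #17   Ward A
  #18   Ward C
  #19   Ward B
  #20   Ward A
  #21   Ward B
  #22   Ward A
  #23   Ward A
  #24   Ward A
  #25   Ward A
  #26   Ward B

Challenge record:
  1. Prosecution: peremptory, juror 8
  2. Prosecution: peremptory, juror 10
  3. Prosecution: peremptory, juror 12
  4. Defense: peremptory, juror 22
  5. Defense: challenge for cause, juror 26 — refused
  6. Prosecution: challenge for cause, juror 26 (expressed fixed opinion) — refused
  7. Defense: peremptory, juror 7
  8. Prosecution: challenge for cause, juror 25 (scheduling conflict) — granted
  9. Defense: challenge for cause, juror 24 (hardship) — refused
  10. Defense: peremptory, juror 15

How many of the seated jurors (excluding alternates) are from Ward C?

Removed: #7, #8, #10, #12, #15, #22, #25.
Seated jurors 1–12: #1, #2, #3, #4, #5, #6, #9, #11, #13, #14, #16, #17 (alternates #18, #19 not counted).
Of those, in Ward C: #4, #9, #16 → 3.

3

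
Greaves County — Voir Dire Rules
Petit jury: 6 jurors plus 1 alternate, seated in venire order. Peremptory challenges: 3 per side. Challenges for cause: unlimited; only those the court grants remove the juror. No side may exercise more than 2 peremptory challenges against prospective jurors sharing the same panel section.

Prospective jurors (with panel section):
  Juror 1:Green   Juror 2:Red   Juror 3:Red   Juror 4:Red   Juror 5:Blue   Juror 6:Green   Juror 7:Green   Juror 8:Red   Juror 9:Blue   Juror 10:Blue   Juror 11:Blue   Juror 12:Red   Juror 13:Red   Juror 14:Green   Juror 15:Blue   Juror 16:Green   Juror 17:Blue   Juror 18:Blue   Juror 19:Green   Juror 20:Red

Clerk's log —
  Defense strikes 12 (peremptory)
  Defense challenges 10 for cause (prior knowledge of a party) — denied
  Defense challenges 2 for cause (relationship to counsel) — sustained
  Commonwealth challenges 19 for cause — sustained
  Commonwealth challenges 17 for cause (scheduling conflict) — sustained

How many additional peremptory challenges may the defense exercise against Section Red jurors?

Defense peremptories so far: #12 — 1 of 3 used, 2 left overall.
Against Section Red: #12 — 1 used; per-section cap 2 leaves 1.
Binding limit: min(2, 1) = 1.

1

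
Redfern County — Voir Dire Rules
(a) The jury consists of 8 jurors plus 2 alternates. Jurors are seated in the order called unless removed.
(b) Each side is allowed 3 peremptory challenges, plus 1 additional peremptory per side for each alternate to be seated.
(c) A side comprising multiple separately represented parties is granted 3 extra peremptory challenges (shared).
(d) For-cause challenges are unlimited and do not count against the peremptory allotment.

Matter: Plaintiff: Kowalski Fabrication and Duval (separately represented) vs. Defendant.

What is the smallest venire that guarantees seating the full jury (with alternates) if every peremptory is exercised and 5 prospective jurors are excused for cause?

Seats to fill: 8 + 2 alternates = 10.
Peremptories — Plaintiff: 3 + 1×2 + 3 = 8; Defendant: 3 + 1×2 = 5; total 13.
For-cause removals: 5.
Minimum venire: 10 + 13 + 5 = 28.

28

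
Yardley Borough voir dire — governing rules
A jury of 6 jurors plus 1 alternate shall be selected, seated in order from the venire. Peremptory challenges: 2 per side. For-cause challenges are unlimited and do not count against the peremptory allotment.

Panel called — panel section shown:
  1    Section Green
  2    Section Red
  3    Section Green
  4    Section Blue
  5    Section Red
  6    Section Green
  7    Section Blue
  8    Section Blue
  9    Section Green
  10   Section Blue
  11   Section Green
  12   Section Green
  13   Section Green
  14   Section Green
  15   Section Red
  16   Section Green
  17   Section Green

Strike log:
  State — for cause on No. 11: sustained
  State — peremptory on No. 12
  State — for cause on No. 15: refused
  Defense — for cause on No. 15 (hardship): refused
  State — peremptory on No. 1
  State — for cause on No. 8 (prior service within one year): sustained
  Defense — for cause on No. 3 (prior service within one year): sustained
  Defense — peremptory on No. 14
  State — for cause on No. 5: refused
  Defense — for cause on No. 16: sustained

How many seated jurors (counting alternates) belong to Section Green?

Removed: #1, #3, #8, #11, #12, #14, #16.
Seated (7 incl. alternates): #2, #4, #5, #6, #7, #9, #10.
Of those, in Section Green: #6, #9 → 2.

2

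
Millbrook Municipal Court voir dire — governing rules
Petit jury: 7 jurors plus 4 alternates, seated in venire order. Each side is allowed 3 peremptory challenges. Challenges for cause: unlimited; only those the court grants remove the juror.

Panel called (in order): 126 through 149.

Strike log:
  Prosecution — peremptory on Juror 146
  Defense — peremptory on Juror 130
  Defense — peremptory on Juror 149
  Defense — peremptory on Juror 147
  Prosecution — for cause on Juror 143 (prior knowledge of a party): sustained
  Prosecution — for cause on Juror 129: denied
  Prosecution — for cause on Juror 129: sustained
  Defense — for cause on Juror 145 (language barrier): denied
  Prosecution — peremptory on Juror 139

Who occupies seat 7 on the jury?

134

Removed: #129, #130, #139, #143, #146, #147, #149. (#145 stays — for-cause denied.)
Seating in order: seats 1–7 → #126, #127, #128, #131, #132, #133, #134; alternates → #135, #136, #137, #138.
So seat 7 is #134.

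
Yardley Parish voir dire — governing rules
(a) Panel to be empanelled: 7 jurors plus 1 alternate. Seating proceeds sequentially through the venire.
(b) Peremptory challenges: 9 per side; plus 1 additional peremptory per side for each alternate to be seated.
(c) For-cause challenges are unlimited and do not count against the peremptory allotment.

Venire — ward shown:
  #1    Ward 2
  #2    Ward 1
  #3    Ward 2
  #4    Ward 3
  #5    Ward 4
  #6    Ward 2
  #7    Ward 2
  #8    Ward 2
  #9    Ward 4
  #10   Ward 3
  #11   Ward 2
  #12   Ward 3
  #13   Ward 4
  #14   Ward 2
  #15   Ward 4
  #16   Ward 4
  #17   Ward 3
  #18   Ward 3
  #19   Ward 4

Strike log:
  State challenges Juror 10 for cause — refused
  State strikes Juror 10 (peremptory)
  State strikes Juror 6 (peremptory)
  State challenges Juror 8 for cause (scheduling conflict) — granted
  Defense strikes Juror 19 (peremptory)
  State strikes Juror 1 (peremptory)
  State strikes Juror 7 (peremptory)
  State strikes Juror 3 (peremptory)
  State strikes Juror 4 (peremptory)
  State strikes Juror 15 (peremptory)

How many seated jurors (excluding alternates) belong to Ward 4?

Removed: #1, #3, #4, #6, #7, #8, #10, #15, #19.
Seated jurors 1–7: #2, #5, #9, #11, #12, #13, #14 (alternates #16 not counted).
Of those, in Ward 4: #5, #9, #13 → 3.

3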